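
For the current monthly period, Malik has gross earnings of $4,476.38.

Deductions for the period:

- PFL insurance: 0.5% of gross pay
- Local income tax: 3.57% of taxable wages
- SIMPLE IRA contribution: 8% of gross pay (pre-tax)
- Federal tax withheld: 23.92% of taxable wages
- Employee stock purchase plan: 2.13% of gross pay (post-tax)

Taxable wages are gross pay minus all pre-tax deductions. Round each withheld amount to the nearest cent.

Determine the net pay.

SIMPLE IRA contribution: $4,476.38 × 0.08 = $358.11
Taxable wages = $4,476.38 − $358.11 = $4,118.27
Federal tax withheld: $4,118.27 × 0.2392 = $985.09
Local income tax: $4,118.27 × 0.0357 = $147.02
PFL insurance: $4,476.38 × 0.005 = $22.38
Employee stock purchase plan: $4,476.38 × 0.0213 = $95.35
Total deductions = $358.11 + $985.09 + $147.02 + $22.38 + $95.35 = $1,607.95
Net pay = $4,476.38 − $1,607.95 = $2,868.43

$2,868.43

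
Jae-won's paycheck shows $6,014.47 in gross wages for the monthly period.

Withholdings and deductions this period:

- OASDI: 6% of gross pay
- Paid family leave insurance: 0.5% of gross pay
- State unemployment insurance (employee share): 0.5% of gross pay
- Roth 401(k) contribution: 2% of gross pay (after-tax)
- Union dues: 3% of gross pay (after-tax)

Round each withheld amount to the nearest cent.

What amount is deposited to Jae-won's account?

$5,292.74

State unemployment insurance (employee share): $6,014.47 × 0.005 = $30.07
OASDI: $6,014.47 × 0.06 = $360.87
Paid family leave insurance: $6,014.47 × 0.005 = $30.07
Union dues: $6,014.47 × 0.03 = $180.43
Roth 401(k) contribution: $6,014.47 × 0.02 = $120.29
Total deductions = $30.07 + $360.87 + $30.07 + $180.43 + $120.29 = $721.73
Net pay = $6,014.47 − $721.73 = $5,292.74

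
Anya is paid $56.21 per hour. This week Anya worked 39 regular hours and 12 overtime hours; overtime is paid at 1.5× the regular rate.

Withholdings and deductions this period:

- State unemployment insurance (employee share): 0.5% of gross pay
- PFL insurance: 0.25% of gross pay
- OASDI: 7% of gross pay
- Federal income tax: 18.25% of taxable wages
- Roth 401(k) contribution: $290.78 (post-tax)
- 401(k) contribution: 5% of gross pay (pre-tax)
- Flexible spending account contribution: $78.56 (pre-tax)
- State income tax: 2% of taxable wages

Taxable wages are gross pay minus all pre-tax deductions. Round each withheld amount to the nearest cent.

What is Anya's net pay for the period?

$1825.67

Regular pay: 39 × $56.21 = $2192.19
Overtime pay: 12 × $56.21 × 1.5 = $1011.78
Gross pay = $2192.19 + $1011.78 = $3203.97
Flexible spending account contribution: $78.56
401(k) contribution: $3203.97 × 0.05 = $160.20
Pre-tax total = $78.56 + $160.20 = $238.76
Taxable wages = $3203.97 − $238.76 = $2965.21
State income tax: $2965.21 × 0.02 = $59.30
Federal income tax: $2965.21 × 0.1825 = $541.15
OASDI: $3203.97 × 0.07 = $224.28
PFL insurance: $3203.97 × 0.0025 = $8.01
State unemployment insurance (employee share): $3203.97 × 0.005 = $16.02
Roth 401(k) contribution: $290.78
Total deductions = $78.56 + $160.20 + $59.30 + $541.15 + $224.28 + $8.01 + $16.02 + $290.78 = $1378.30
Net pay = $3203.97 − $1378.30 = $1825.67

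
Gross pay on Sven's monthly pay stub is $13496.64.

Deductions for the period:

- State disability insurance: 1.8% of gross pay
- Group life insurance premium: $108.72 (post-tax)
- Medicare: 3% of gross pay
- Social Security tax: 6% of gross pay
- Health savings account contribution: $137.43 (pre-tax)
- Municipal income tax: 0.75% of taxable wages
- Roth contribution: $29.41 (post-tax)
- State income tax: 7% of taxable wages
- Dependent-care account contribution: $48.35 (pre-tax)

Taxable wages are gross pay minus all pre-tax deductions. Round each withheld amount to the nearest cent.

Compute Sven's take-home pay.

Health savings account contribution: $137.43
Dependent-care account contribution: $48.35
Pre-tax total = $137.43 + $48.35 = $185.78
Taxable wages = $13496.64 − $185.78 = $13310.86
Municipal income tax: $13310.86 × 0.0075 = $99.83
State income tax: $13310.86 × 0.07 = $931.76
State disability insurance: $13496.64 × 0.018 = $242.94
Social Security tax: $13496.64 × 0.06 = $809.80
Medicare: $13496.64 × 0.03 = $404.90
Group life insurance premium: $108.72
Roth contribution: $29.41
Total deductions = $137.43 + $48.35 + $99.83 + $931.76 + $242.94 + $809.80 + $404.90 + $108.72 + $29.41 = $2813.14
Net pay = $13496.64 − $2813.14 = $10683.50

$10683.50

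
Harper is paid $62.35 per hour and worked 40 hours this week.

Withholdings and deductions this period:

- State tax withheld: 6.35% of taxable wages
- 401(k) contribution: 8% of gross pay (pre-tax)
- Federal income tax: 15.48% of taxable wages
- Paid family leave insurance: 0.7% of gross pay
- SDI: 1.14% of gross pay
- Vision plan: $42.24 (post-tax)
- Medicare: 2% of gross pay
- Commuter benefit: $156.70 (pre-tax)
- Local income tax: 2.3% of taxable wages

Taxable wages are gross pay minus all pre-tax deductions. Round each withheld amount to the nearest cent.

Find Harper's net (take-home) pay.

Gross pay: 40 × $62.35 = $2494.00
401(k) contribution: $2494.00 × 0.08 = $199.52
Commuter benefit: $156.70
Pre-tax total = $199.52 + $156.70 = $356.22
Taxable wages = $2494.00 − $356.22 = $2137.78
State tax withheld: $2137.78 × 0.0635 = $135.75
Local income tax: $2137.78 × 0.023 = $49.17
Federal income tax: $2137.78 × 0.1548 = $330.93
SDI: $2494.00 × 0.0114 = $28.43
Paid family leave insurance: $2494.00 × 0.007 = $17.46
Medicare: $2494.00 × 0.02 = $49.88
Vision plan: $42.24
Total deductions = $199.52 + $156.70 + $135.75 + $49.17 + $330.93 + $28.43 + $17.46 + $49.88 + $42.24 = $1010.08
Net pay = $2494.00 − $1010.08 = $1483.92

$1483.92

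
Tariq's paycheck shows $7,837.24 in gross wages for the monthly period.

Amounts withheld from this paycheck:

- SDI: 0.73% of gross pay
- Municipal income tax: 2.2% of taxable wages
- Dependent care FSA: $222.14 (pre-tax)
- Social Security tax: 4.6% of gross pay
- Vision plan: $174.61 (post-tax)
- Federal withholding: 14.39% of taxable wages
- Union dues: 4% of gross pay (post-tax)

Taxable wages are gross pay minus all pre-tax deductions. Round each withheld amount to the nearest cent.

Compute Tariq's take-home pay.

$5,445.94

Dependent care FSA: $222.14
Taxable wages = $7,837.24 − $222.14 = $7,615.10
Municipal income tax: $7,615.10 × 0.022 = $167.53
Federal withholding: $7,615.10 × 0.1439 = $1,095.81
SDI: $7,837.24 × 0.0073 = $57.21
Social Security tax: $7,837.24 × 0.046 = $360.51
Vision plan: $174.61
Union dues: $7,837.24 × 0.04 = $313.49
Total deductions = $222.14 + $167.53 + $1,095.81 + $57.21 + $360.51 + $174.61 + $313.49 = $2,391.30
Net pay = $7,837.24 − $2,391.30 = $5,445.94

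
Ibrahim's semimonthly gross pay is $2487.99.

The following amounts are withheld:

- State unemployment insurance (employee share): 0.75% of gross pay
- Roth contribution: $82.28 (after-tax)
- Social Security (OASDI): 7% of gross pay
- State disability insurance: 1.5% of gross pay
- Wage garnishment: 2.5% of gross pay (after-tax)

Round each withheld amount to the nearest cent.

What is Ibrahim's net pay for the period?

$2113.37

Social Security (OASDI): $2487.99 × 0.07 = $174.16
State unemployment insurance (employee share): $2487.99 × 0.0075 = $18.66
State disability insurance: $2487.99 × 0.015 = $37.32
Roth contribution: $82.28
Wage garnishment: $2487.99 × 0.025 = $62.20
Total deductions = $174.16 + $18.66 + $37.32 + $82.28 + $62.20 = $374.62
Net pay = $2487.99 − $374.62 = $2113.37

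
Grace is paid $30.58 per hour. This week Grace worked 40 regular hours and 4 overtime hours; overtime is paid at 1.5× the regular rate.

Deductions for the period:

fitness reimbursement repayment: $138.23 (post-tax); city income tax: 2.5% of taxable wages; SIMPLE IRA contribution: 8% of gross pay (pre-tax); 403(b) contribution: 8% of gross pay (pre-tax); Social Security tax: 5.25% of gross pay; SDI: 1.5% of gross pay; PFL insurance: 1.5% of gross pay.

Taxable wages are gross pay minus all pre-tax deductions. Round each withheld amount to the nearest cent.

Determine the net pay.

$897.80

Regular pay: 40 × $30.58 = $1,223.20
Overtime pay: 4 × $30.58 × 1.5 = $183.48
Gross pay = $1,223.20 + $183.48 = $1,406.68
403(b) contribution: $1,406.68 × 0.08 = $112.53
SIMPLE IRA contribution: $1,406.68 × 0.08 = $112.53
Pre-tax total = $112.53 + $112.53 = $225.06
Taxable wages = $1,406.68 − $225.06 = $1,181.62
City income tax: $1,181.62 × 0.025 = $29.54
SDI: $1,406.68 × 0.015 = $21.10
Social Security tax: $1,406.68 × 0.0525 = $73.85
PFL insurance: $1,406.68 × 0.015 = $21.10
Fitness reimbursement repayment: $138.23
Total deductions = $112.53 + $112.53 + $29.54 + $21.10 + $73.85 + $21.10 + $138.23 = $508.88
Net pay = $1,406.68 − $508.88 = $897.80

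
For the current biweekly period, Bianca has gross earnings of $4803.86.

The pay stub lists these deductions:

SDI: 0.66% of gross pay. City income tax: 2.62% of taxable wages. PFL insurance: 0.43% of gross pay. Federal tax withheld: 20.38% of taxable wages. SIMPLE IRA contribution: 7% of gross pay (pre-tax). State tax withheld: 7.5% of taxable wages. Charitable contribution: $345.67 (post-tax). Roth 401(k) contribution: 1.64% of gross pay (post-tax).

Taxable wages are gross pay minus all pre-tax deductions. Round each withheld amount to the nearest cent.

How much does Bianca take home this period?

SIMPLE IRA contribution: $4803.86 × 0.07 = $336.27
Taxable wages = $4803.86 − $336.27 = $4467.59
Federal tax withheld: $4467.59 × 0.2038 = $910.49
State tax withheld: $4467.59 × 0.075 = $335.07
City income tax: $4467.59 × 0.0262 = $117.05
PFL insurance: $4803.86 × 0.0043 = $20.66
SDI: $4803.86 × 0.0066 = $31.71
Roth 401(k) contribution: $4803.86 × 0.0164 = $78.78
Charitable contribution: $345.67
Total deductions = $336.27 + $910.49 + $335.07 + $117.05 + $20.66 + $31.71 + $78.78 + $345.67 = $2175.70
Net pay = $4803.86 − $2175.70 = $2628.16

$2628.16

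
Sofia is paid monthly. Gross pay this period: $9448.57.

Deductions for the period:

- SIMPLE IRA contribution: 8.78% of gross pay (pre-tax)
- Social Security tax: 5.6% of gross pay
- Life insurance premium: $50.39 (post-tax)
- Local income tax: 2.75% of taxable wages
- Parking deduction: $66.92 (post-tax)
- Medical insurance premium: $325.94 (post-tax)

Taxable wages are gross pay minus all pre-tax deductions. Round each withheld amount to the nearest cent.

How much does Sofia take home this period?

$7409.60

SIMPLE IRA contribution: $9448.57 × 0.0878 = $829.58
Taxable wages = $9448.57 − $829.58 = $8618.99
Local income tax: $8618.99 × 0.0275 = $237.02
Social Security tax: $9448.57 × 0.056 = $529.12
Medical insurance premium: $325.94
Life insurance premium: $50.39
Parking deduction: $66.92
Total deductions = $829.58 + $237.02 + $529.12 + $325.94 + $50.39 + $66.92 = $2038.97
Net pay = $9448.57 − $2038.97 = $7409.60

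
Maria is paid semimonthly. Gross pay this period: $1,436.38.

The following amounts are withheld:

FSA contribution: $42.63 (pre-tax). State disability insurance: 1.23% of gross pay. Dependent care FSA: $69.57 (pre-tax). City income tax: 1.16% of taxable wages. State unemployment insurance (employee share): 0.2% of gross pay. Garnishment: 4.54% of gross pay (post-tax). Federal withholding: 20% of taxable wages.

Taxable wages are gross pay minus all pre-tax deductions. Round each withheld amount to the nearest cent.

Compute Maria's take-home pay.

Dependent care FSA: $69.57
FSA contribution: $42.63
Pre-tax total = $69.57 + $42.63 = $112.20
Taxable wages = $1,436.38 − $112.20 = $1,324.18
City income tax: $1,324.18 × 0.0116 = $15.36
Federal withholding: $1,324.18 × 0.2 = $264.84
State unemployment insurance (employee share): $1,436.38 × 0.002 = $2.87
State disability insurance: $1,436.38 × 0.0123 = $17.67
Garnishment: $1,436.38 × 0.0454 = $65.21
Total deductions = $69.57 + $42.63 + $15.36 + $264.84 + $2.87 + $17.67 + $65.21 = $478.15
Net pay = $1,436.38 − $478.15 = $958.23

$958.23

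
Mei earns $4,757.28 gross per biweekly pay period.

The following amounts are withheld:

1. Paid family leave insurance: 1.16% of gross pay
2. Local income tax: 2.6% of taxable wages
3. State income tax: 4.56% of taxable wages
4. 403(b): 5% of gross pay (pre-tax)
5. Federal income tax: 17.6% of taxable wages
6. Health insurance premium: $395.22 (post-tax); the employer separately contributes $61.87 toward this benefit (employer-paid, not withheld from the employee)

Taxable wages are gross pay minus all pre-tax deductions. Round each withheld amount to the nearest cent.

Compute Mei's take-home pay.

$2,950.01

403(b): $4,757.28 × 0.05 = $237.86
Taxable wages = $4,757.28 − $237.86 = $4,519.42
State income tax: $4,519.42 × 0.0456 = $206.09
Federal income tax: $4,519.42 × 0.176 = $795.42
Local income tax: $4,519.42 × 0.026 = $117.50
Paid family leave insurance: $4,757.28 × 0.0116 = $55.18
Health insurance premium: $395.22
(Employer's $61.87 toward health insurance premium is not withheld from the employee.)
Total deductions = $237.86 + $206.09 + $795.42 + $117.50 + $55.18 + $395.22 = $1,807.27
Net pay = $4,757.28 − $1,807.27 = $2,950.01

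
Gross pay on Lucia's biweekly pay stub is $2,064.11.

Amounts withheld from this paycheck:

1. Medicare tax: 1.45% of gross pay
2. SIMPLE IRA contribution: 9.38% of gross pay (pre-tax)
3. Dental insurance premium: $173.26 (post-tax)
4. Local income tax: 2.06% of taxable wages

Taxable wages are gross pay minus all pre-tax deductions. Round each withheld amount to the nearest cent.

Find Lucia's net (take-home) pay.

$1,628.78

SIMPLE IRA contribution: $2,064.11 × 0.0938 = $193.61
Taxable wages = $2,064.11 − $193.61 = $1,870.50
Local income tax: $1,870.50 × 0.0206 = $38.53
Medicare tax: $2,064.11 × 0.0145 = $29.93
Dental insurance premium: $173.26
Total deductions = $193.61 + $38.53 + $29.93 + $173.26 = $435.33
Net pay = $2,064.11 − $435.33 = $1,628.78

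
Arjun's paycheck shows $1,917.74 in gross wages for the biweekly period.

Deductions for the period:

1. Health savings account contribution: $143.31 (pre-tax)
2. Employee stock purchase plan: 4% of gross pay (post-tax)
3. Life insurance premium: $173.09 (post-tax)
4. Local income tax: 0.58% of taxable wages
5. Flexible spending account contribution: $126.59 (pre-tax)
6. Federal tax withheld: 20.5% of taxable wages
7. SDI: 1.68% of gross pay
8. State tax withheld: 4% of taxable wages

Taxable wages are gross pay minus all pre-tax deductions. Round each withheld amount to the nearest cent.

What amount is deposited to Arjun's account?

$952.54

Health savings account contribution: $143.31
Flexible spending account contribution: $126.59
Pre-tax total = $143.31 + $126.59 = $269.90
Taxable wages = $1,917.74 − $269.90 = $1,647.84
Federal tax withheld: $1,647.84 × 0.205 = $337.81
State tax withheld: $1,647.84 × 0.04 = $65.91
Local income tax: $1,647.84 × 0.0058 = $9.56
SDI: $1,917.74 × 0.0168 = $32.22
Life insurance premium: $173.09
Employee stock purchase plan: $1,917.74 × 0.04 = $76.71
Total deductions = $143.31 + $126.59 + $337.81 + $65.91 + $9.56 + $32.22 + $173.09 + $76.71 = $965.20
Net pay = $1,917.74 − $965.20 = $952.54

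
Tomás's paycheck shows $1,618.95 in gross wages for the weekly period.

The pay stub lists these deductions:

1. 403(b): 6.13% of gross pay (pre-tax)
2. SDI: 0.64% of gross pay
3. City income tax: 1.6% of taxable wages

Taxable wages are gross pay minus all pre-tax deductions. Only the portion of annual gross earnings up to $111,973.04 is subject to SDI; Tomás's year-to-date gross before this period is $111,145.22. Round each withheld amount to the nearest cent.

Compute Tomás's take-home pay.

$1,490.09

403(b): $1,618.95 × 0.0613 = $99.24
Taxable wages = $1,618.95 − $99.24 = $1,519.71
City income tax: $1,519.71 × 0.016 = $24.32
SDI: only $111,973.04 − $111,145.22 = $827.82 of this check is subject → $827.82 × 0.0064 = $5.30
Total deductions = $99.24 + $24.32 + $5.30 = $128.86
Net pay = $1,618.95 − $128.86 = $1,490.09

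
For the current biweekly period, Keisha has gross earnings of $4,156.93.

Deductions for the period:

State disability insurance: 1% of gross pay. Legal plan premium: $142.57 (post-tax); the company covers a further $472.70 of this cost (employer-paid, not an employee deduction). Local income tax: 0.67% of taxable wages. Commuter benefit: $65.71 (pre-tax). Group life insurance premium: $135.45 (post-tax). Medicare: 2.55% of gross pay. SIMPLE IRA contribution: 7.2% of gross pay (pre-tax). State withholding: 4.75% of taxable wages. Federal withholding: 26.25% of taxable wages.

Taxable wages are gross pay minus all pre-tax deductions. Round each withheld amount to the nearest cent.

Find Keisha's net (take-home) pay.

$2,165.42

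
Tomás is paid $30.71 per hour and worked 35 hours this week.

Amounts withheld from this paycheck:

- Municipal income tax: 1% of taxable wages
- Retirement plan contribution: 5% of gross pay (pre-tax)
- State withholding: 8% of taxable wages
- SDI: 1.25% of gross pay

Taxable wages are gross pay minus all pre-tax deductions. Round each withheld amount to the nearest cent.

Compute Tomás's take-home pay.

Gross pay: 35 × $30.71 = $1,074.85
Retirement plan contribution: $1,074.85 × 0.05 = $53.74
Taxable wages = $1,074.85 − $53.74 = $1,021.11
State withholding: $1,021.11 × 0.08 = $81.69
Municipal income tax: $1,021.11 × 0.01 = $10.21
SDI: $1,074.85 × 0.0125 = $13.44
Total deductions = $53.74 + $81.69 + $10.21 + $13.44 = $159.08
Net pay = $1,074.85 − $159.08 = $915.77

$915.77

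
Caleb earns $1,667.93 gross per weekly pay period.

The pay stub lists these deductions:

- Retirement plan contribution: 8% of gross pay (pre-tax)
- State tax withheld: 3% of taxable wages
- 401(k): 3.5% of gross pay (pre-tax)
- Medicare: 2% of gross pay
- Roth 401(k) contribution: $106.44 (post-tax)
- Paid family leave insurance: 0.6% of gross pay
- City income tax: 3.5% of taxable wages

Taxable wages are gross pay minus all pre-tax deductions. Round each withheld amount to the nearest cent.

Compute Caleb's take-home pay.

$1,230.37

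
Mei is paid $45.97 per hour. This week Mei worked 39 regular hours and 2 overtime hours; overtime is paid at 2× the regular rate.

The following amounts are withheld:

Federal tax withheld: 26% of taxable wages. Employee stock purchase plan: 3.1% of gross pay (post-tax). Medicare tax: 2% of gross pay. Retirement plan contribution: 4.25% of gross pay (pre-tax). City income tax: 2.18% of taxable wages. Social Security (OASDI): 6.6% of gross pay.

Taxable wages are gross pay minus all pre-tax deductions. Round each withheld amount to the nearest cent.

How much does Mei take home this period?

Regular pay: 39 × $45.97 = $1,792.83
Overtime pay: 2 × $45.97 × 2 = $183.88
Gross pay = $1,792.83 + $183.88 = $1,976.71
Retirement plan contribution: $1,976.71 × 0.0425 = $84.01
Taxable wages = $1,976.71 − $84.01 = $1,892.70
City income tax: $1,892.70 × 0.0218 = $41.26
Federal tax withheld: $1,892.70 × 0.26 = $492.10
Medicare tax: $1,976.71 × 0.02 = $39.53
Social Security (OASDI): $1,976.71 × 0.066 = $130.46
Employee stock purchase plan: $1,976.71 × 0.031 = $61.28
Total deductions = $84.01 + $41.26 + $492.10 + $39.53 + $130.46 + $61.28 = $848.64
Net pay = $1,976.71 − $848.64 = $1,128.07

$1,128.07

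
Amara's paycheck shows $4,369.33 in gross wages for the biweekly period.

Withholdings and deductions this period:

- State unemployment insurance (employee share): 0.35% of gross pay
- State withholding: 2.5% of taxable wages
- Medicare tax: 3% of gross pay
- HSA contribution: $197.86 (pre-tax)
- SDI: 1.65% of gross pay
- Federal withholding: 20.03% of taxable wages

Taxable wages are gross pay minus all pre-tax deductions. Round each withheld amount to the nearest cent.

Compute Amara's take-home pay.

$3,013.17

HSA contribution: $197.86
Taxable wages = $4,369.33 − $197.86 = $4,171.47
Federal withholding: $4,171.47 × 0.2003 = $835.55
State withholding: $4,171.47 × 0.025 = $104.29
State unemployment insurance (employee share): $4,369.33 × 0.0035 = $15.29
SDI: $4,369.33 × 0.0165 = $72.09
Medicare tax: $4,369.33 × 0.03 = $131.08
Total deductions = $197.86 + $835.55 + $104.29 + $15.29 + $72.09 + $131.08 = $1,356.16
Net pay = $4,369.33 − $1,356.16 = $3,013.17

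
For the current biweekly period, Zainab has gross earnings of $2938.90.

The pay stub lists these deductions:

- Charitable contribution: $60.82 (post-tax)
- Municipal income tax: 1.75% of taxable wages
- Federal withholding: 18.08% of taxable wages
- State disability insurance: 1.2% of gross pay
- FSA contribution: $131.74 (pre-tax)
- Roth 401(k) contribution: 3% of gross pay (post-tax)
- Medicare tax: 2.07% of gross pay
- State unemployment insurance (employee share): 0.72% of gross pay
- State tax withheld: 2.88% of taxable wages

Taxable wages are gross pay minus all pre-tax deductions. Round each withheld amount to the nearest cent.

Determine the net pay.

$1903.39

FSA contribution: $131.74
Taxable wages = $2938.90 − $131.74 = $2807.16
Federal withholding: $2807.16 × 0.1808 = $507.53
Municipal income tax: $2807.16 × 0.0175 = $49.13
State tax withheld: $2807.16 × 0.0288 = $80.85
State disability insurance: $2938.90 × 0.012 = $35.27
Medicare tax: $2938.90 × 0.0207 = $60.84
State unemployment insurance (employee share): $2938.90 × 0.0072 = $21.16
Roth 401(k) contribution: $2938.90 × 0.03 = $88.17
Charitable contribution: $60.82
Total deductions = $131.74 + $507.53 + $49.13 + $80.85 + $35.27 + $60.84 + $21.16 + $88.17 + $60.82 = $1035.51
Net pay = $2938.90 − $1035.51 = $1903.39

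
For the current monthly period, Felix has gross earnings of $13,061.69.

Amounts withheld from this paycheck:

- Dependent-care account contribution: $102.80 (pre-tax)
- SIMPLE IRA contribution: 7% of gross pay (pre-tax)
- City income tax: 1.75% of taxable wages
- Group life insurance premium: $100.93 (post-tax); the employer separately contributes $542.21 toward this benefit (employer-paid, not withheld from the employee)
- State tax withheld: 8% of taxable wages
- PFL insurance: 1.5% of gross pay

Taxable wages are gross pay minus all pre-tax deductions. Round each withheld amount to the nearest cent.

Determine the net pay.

Dependent-care account contribution: $102.80
SIMPLE IRA contribution: $13,061.69 × 0.07 = $914.32
Pre-tax total = $102.80 + $914.32 = $1,017.12
Taxable wages = $13,061.69 − $1,017.12 = $12,044.57
State tax withheld: $12,044.57 × 0.08 = $963.57
City income tax: $12,044.57 × 0.0175 = $210.78
PFL insurance: $13,061.69 × 0.015 = $195.93
Group life insurance premium: $100.93
(Employer's $542.21 toward group life insurance premium is not withheld from the employee.)
Total deductions = $102.80 + $914.32 + $963.57 + $210.78 + $195.93 + $100.93 = $2,488.33
Net pay = $13,061.69 − $2,488.33 = $10,573.36

$10,573.36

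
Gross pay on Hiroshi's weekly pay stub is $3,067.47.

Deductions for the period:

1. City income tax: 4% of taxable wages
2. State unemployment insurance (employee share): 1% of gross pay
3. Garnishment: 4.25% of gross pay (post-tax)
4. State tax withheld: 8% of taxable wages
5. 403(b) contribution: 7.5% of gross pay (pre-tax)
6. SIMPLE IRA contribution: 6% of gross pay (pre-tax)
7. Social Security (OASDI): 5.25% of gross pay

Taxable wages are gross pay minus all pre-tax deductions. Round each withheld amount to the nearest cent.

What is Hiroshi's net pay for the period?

403(b) contribution: $3,067.47 × 0.075 = $230.06
SIMPLE IRA contribution: $3,067.47 × 0.06 = $184.05
Pre-tax total = $230.06 + $184.05 = $414.11
Taxable wages = $3,067.47 − $414.11 = $2,653.36
City income tax: $2,653.36 × 0.04 = $106.13
State tax withheld: $2,653.36 × 0.08 = $212.27
Social Security (OASDI): $3,067.47 × 0.0525 = $161.04
State unemployment insurance (employee share): $3,067.47 × 0.01 = $30.67
Garnishment: $3,067.47 × 0.0425 = $130.37
Total deductions = $230.06 + $184.05 + $106.13 + $212.27 + $161.04 + $30.67 + $130.37 = $1,054.59
Net pay = $3,067.47 − $1,054.59 = $2,012.88

$2,012.88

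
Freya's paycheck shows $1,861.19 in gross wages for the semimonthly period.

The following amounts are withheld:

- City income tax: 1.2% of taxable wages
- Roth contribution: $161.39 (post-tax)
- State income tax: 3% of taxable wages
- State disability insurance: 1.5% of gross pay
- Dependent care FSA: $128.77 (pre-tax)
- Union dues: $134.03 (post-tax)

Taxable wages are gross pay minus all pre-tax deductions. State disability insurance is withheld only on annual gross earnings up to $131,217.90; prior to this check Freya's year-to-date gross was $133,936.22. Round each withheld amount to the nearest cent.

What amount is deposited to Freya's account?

Dependent care FSA: $128.77
Taxable wages = $1,861.19 − $128.77 = $1,732.42
City income tax: $1,732.42 × 0.012 = $20.79
State income tax: $1,732.42 × 0.03 = $51.97
State disability insurance: annual cap $131,217.90 already reached (YTD $133,936.22), so $0.00
Roth contribution: $161.39
Union dues: $134.03
Total deductions = $128.77 + $20.79 + $51.97 + $0.00 + $161.39 + $134.03 = $496.95
Net pay = $1,861.19 − $496.95 = $1,364.24

$1,364.24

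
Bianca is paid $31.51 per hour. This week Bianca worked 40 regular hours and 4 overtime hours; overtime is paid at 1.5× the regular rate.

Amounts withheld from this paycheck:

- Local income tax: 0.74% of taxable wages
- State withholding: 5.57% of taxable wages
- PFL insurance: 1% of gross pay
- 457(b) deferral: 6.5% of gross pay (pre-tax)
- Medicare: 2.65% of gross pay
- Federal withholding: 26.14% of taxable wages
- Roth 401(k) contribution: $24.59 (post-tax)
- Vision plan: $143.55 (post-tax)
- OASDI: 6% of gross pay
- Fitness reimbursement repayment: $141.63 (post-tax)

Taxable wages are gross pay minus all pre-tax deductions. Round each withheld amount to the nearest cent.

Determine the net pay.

Regular pay: 40 × $31.51 = $1260.40
Overtime pay: 4 × $31.51 × 1.5 = $189.06
Gross pay = $1260.40 + $189.06 = $1449.46
457(b) deferral: $1449.46 × 0.065 = $94.21
Taxable wages = $1449.46 − $94.21 = $1355.25
State withholding: $1355.25 × 0.0557 = $75.49
Local income tax: $1355.25 × 0.0074 = $10.03
Federal withholding: $1355.25 × 0.2614 = $354.26
Medicare: $1449.46 × 0.0265 = $38.41
OASDI: $1449.46 × 0.06 = $86.97
PFL insurance: $1449.46 × 0.01 = $14.49
Roth 401(k) contribution: $24.59
Fitness reimbursement repayment: $141.63
Vision plan: $143.55
Total deductions = $94.21 + $75.49 + $10.03 + $354.26 + $38.41 + $86.97 + $14.49 + $24.59 + $141.63 + $143.55 = $983.63
Net pay = $1449.46 − $983.63 = $465.83

$465.83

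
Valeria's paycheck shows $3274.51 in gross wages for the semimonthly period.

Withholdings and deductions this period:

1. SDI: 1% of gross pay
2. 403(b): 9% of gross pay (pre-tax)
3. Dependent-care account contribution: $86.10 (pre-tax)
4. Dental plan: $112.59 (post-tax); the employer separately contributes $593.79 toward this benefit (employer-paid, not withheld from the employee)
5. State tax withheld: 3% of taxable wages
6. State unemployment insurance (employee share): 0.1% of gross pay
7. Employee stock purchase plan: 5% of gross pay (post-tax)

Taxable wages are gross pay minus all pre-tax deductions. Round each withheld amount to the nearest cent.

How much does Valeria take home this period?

$2494.55

Dependent-care account contribution: $86.10
403(b): $3274.51 × 0.09 = $294.71
Pre-tax total = $86.10 + $294.71 = $380.81
Taxable wages = $3274.51 − $380.81 = $2893.70
State tax withheld: $2893.70 × 0.03 = $86.81
State unemployment insurance (employee share): $3274.51 × 0.001 = $3.27
SDI: $3274.51 × 0.01 = $32.75
Dental plan: $112.59
Employee stock purchase plan: $3274.51 × 0.05 = $163.73
(Employer's $593.79 toward dental plan is not withheld from the employee.)
Total deductions = $86.10 + $294.71 + $86.81 + $3.27 + $32.75 + $112.59 + $163.73 = $779.96
Net pay = $3274.51 − $779.96 = $2494.55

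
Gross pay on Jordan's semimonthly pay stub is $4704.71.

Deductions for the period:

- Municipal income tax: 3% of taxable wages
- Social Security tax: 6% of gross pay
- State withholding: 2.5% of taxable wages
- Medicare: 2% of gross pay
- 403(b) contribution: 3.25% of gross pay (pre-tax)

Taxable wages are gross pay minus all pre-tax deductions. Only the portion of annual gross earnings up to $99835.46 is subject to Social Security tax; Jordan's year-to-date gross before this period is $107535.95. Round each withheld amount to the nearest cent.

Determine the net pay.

403(b) contribution: $4704.71 × 0.0325 = $152.90
Taxable wages = $4704.71 − $152.90 = $4551.81
Municipal income tax: $4551.81 × 0.03 = $136.55
State withholding: $4551.81 × 0.025 = $113.80
Social Security tax: annual cap $99835.46 already reached (YTD $107535.95), so $0.00
Medicare: $4704.71 × 0.02 = $94.09
Total deductions = $152.90 + $136.55 + $113.80 + $0.00 + $94.09 = $497.34
Net pay = $4704.71 − $497.34 = $4207.37

$4207.37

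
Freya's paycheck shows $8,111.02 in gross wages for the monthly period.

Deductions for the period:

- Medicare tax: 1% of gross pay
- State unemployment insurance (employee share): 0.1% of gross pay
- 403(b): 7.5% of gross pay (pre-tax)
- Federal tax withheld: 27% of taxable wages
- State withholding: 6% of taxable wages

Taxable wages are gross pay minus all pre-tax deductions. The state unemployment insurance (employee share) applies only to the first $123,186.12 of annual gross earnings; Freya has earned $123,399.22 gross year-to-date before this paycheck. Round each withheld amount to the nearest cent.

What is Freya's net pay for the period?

403(b): $8,111.02 × 0.075 = $608.33
Taxable wages = $8,111.02 − $608.33 = $7,502.69
State withholding: $7,502.69 × 0.06 = $450.16
Federal tax withheld: $7,502.69 × 0.27 = $2,025.73
State unemployment insurance (employee share): annual cap $123,186.12 already reached (YTD $123,399.22), so $0.00
Medicare tax: $8,111.02 × 0.01 = $81.11
Total deductions = $608.33 + $450.16 + $2,025.73 + $0.00 + $81.11 = $3,165.33
Net pay = $8,111.02 − $3,165.33 = $4,945.69

$4,945.69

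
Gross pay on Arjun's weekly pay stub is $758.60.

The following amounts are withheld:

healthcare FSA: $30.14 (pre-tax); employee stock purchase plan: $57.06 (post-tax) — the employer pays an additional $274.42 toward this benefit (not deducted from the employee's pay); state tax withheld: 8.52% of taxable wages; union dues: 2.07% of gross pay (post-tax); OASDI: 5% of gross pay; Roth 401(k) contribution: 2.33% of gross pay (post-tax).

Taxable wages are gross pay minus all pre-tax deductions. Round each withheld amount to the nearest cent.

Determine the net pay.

Healthcare FSA: $30.14
Taxable wages = $758.60 − $30.14 = $728.46
State tax withheld: $728.46 × 0.0852 = $62.06
OASDI: $758.60 × 0.05 = $37.93
Union dues: $758.60 × 0.0207 = $15.70
Roth 401(k) contribution: $758.60 × 0.0233 = $17.68
Employee stock purchase plan: $57.06
(Employer's $274.42 toward employee stock purchase plan is not withheld from the employee.)
Total deductions = $30.14 + $62.06 + $37.93 + $15.70 + $17.68 + $57.06 = $220.57
Net pay = $758.60 − $220.57 = $538.03

$538.03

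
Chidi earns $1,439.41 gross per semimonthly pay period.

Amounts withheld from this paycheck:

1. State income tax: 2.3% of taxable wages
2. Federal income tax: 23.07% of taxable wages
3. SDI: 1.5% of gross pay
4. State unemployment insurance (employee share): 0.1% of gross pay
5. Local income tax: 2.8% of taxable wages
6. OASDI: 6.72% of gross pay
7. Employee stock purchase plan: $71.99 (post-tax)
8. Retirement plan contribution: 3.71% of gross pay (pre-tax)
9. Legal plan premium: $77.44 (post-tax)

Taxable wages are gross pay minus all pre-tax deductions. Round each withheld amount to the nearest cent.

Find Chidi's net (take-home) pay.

$726.38

Retirement plan contribution: $1,439.41 × 0.0371 = $53.40
Taxable wages = $1,439.41 − $53.40 = $1,386.01
Local income tax: $1,386.01 × 0.028 = $38.81
Federal income tax: $1,386.01 × 0.2307 = $319.75
State income tax: $1,386.01 × 0.023 = $31.88
State unemployment insurance (employee share): $1,439.41 × 0.001 = $1.44
SDI: $1,439.41 × 0.015 = $21.59
OASDI: $1,439.41 × 0.0672 = $96.73
Employee stock purchase plan: $71.99
Legal plan premium: $77.44
Total deductions = $53.40 + $38.81 + $319.75 + $31.88 + $1.44 + $21.59 + $96.73 + $71.99 + $77.44 = $713.03
Net pay = $1,439.41 − $713.03 = $726.38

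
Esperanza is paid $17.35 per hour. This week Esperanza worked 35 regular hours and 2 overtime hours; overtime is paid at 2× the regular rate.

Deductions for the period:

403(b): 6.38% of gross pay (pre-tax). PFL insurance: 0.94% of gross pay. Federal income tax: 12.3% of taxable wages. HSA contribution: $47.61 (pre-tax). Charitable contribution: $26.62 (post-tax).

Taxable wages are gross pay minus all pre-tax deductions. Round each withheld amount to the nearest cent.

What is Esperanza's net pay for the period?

$480.83

Regular pay: 35 × $17.35 = $607.25
Overtime pay: 2 × $17.35 × 2 = $69.40
Gross pay = $607.25 + $69.40 = $676.65
HSA contribution: $47.61
403(b): $676.65 × 0.0638 = $43.17
Pre-tax total = $47.61 + $43.17 = $90.78
Taxable wages = $676.65 − $90.78 = $585.87
Federal income tax: $585.87 × 0.123 = $72.06
PFL insurance: $676.65 × 0.0094 = $6.36
Charitable contribution: $26.62
Total deductions = $47.61 + $43.17 + $72.06 + $6.36 + $26.62 = $195.82
Net pay = $676.65 − $195.82 = $480.83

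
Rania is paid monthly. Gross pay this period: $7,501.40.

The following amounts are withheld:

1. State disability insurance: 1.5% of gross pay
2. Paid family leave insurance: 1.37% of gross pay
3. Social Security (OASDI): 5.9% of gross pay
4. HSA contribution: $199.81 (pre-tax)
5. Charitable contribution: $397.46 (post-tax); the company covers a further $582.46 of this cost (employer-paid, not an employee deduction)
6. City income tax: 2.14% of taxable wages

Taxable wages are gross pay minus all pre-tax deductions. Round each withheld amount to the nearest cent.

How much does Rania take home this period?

HSA contribution: $199.81
Taxable wages = $7,501.40 − $199.81 = $7,301.59
City income tax: $7,301.59 × 0.0214 = $156.25
Paid family leave insurance: $7,501.40 × 0.0137 = $102.77
Social Security (OASDI): $7,501.40 × 0.059 = $442.58
State disability insurance: $7,501.40 × 0.015 = $112.52
Charitable contribution: $397.46
(Employer's $582.46 toward charitable contribution is not withheld from the employee.)
Total deductions = $199.81 + $156.25 + $102.77 + $442.58 + $112.52 + $397.46 = $1,411.39
Net pay = $7,501.40 − $1,411.39 = $6,090.01

$6,090.01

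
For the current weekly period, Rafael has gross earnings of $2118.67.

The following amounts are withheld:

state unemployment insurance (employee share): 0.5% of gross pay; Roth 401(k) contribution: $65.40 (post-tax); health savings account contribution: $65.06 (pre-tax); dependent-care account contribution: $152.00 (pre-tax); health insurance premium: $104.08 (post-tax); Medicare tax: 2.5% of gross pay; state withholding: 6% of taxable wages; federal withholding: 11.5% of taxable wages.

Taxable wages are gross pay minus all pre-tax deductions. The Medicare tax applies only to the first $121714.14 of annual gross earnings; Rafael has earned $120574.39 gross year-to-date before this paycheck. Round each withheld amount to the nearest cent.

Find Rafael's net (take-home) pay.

$1360.26

Health savings account contribution: $65.06
Dependent-care account contribution: $152.00
Pre-tax total = $65.06 + $152.00 = $217.06
Taxable wages = $2118.67 − $217.06 = $1901.61
State withholding: $1901.61 × 0.06 = $114.10
Federal withholding: $1901.61 × 0.115 = $218.69
Medicare tax: only $121714.14 − $120574.39 = $1139.75 of this check is subject → $1139.75 × 0.025 = $28.49
State unemployment insurance (employee share): $2118.67 × 0.005 = $10.59
Health insurance premium: $104.08
Roth 401(k) contribution: $65.40
Total deductions = $65.06 + $152.00 + $114.10 + $218.69 + $28.49 + $10.59 + $104.08 + $65.40 = $758.41
Net pay = $2118.67 − $758.41 = $1360.26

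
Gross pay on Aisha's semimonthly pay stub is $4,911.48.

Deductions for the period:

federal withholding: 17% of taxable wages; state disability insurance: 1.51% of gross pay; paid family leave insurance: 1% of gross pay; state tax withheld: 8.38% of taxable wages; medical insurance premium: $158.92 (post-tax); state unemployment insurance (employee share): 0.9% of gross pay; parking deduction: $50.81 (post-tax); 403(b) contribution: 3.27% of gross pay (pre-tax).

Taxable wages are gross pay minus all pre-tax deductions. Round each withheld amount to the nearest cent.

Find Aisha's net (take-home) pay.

$3,167.90

403(b) contribution: $4,911.48 × 0.0327 = $160.61
Taxable wages = $4,911.48 − $160.61 = $4,750.87
Federal withholding: $4,750.87 × 0.17 = $807.65
State tax withheld: $4,750.87 × 0.0838 = $398.12
Paid family leave insurance: $4,911.48 × 0.01 = $49.11
State disability insurance: $4,911.48 × 0.0151 = $74.16
State unemployment insurance (employee share): $4,911.48 × 0.009 = $44.20
Medical insurance premium: $158.92
Parking deduction: $50.81
Total deductions = $160.61 + $807.65 + $398.12 + $49.11 + $74.16 + $44.20 + $158.92 + $50.81 = $1,743.58
Net pay = $4,911.48 − $1,743.58 = $3,167.90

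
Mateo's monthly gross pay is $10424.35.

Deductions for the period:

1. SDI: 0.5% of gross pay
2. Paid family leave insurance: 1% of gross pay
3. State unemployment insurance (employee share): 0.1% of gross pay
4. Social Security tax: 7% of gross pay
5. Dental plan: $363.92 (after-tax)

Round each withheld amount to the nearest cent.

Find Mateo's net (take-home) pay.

$9163.95

Social Security tax: $10424.35 × 0.07 = $729.70
SDI: $10424.35 × 0.005 = $52.12
Paid family leave insurance: $10424.35 × 0.01 = $104.24
State unemployment insurance (employee share): $10424.35 × 0.001 = $10.42
Dental plan: $363.92
Total deductions = $729.70 + $52.12 + $104.24 + $10.42 + $363.92 = $1260.40
Net pay = $10424.35 − $1260.40 = $9163.95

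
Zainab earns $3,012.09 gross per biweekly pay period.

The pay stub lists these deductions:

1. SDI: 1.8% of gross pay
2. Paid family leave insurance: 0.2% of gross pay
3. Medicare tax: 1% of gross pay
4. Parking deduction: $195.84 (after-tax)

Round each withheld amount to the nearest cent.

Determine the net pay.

Medicare tax: $3,012.09 × 0.01 = $30.12
SDI: $3,012.09 × 0.018 = $54.22
Paid family leave insurance: $3,012.09 × 0.002 = $6.02
Parking deduction: $195.84
Total deductions = $30.12 + $54.22 + $6.02 + $195.84 = $286.20
Net pay = $3,012.09 − $286.20 = $2,725.89

$2,725.89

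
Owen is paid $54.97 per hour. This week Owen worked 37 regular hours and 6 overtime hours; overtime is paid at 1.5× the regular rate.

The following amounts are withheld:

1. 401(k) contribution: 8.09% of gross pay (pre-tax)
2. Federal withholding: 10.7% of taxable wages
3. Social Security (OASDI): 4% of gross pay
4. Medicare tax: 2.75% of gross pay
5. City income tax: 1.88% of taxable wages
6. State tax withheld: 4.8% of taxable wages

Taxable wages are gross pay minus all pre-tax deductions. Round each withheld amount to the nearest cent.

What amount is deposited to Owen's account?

$1749.46

Regular pay: 37 × $54.97 = $2033.89
Overtime pay: 6 × $54.97 × 1.5 = $494.73
Gross pay = $2033.89 + $494.73 = $2528.62
401(k) contribution: $2528.62 × 0.0809 = $204.57
Taxable wages = $2528.62 − $204.57 = $2324.05
State tax withheld: $2324.05 × 0.048 = $111.55
Federal withholding: $2324.05 × 0.107 = $248.67
City income tax: $2324.05 × 0.0188 = $43.69
Medicare tax: $2528.62 × 0.0275 = $69.54
Social Security (OASDI): $2528.62 × 0.04 = $101.14
Total deductions = $204.57 + $111.55 + $248.67 + $43.69 + $69.54 + $101.14 = $779.16
Net pay = $2528.62 − $779.16 = $1749.46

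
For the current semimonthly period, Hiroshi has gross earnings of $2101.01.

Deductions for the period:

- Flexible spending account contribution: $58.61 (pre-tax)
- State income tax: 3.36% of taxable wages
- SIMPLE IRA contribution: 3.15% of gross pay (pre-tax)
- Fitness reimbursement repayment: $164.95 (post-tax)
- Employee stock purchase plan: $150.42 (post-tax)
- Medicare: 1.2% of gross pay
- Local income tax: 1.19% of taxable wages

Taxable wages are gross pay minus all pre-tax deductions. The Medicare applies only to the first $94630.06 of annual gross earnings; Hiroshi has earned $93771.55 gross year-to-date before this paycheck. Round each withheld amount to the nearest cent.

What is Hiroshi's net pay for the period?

$1560.63

SIMPLE IRA contribution: $2101.01 × 0.0315 = $66.18
Flexible spending account contribution: $58.61
Pre-tax total = $66.18 + $58.61 = $124.79
Taxable wages = $2101.01 − $124.79 = $1976.22
Local income tax: $1976.22 × 0.0119 = $23.52
State income tax: $1976.22 × 0.0336 = $66.40
Medicare: only $94630.06 − $93771.55 = $858.51 of this check is subject → $858.51 × 0.012 = $10.30
Fitness reimbursement repayment: $164.95
Employee stock purchase plan: $150.42
Total deductions = $66.18 + $58.61 + $23.52 + $66.40 + $10.30 + $164.95 + $150.42 = $540.38
Net pay = $2101.01 − $540.38 = $1560.63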